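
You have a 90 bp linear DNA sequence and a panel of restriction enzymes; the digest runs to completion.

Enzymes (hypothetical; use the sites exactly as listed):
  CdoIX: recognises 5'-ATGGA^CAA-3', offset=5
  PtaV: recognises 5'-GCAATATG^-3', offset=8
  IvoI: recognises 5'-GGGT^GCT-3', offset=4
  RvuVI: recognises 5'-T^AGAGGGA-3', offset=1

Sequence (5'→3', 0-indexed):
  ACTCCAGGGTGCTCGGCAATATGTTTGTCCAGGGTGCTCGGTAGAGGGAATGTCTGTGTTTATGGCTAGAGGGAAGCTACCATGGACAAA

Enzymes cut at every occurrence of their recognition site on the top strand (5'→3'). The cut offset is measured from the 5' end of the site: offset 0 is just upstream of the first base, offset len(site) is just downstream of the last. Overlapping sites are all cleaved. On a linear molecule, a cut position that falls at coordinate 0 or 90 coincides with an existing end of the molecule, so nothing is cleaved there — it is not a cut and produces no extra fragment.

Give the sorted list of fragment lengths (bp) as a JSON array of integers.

Scan for sites:
  CdoIX ATGGACAA/5: at [81] ⇒ [86]
  PtaV GCAATATG/8: at [15] ⇒ [23]
  IvoI GGGTGCT/4: at [6, 31] ⇒ [10, 35]
  RvuVI TAGAGGGA/1: at [41, 66] ⇒ [42, 67]

Pooled cuts: [10, 23, 35, 42, 67, 86]

Fragment lengths:
  [0,10): 10 bp
  [10,23): 13 bp
  [23,35): 12 bp
  [35,42): 7 bp
  [42,67): 25 bp
  [67,86): 19 bp
  [86,90): 4 bp

[4,7,10,12,13,19,25]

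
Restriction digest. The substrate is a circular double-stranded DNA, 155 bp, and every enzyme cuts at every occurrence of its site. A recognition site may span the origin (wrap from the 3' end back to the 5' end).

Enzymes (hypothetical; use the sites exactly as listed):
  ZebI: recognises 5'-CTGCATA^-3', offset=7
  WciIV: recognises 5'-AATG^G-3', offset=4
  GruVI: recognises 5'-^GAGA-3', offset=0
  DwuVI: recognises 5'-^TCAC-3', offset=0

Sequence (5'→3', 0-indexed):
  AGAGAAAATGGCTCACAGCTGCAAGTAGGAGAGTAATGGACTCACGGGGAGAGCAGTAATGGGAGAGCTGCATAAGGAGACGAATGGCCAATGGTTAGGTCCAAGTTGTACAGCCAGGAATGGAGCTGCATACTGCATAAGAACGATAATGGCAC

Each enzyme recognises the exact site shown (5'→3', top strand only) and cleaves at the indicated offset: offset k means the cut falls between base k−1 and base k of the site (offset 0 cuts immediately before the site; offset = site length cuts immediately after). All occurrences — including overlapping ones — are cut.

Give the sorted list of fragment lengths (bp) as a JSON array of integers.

Site scan:
  ZebI CTGCATA/7: at [67, 125, 132] ⇒ [74, 132, 139]
  WciIV AATGG/4: at [6, 34, 57, 82, 89, 118, 147] ⇒ [10, 38, 61, 86, 93, 122, 151]
  GruVI GAGA/0: at [1, 28, 48, 62, 76] ⇒ [1, 28, 48, 62, 76]
  DwuVI TCAC/0: at [12, 41] ⇒ [12, 41]

All cut coordinates (distinct, sorted): [1, 10, 12, 28, 38, 41, 48, 61, 62, 74, 76, 86, 93, 122, 132, 139, 151]

Fragments:
  1→10: 9 bp
  10→12: 2 bp
  12→28: 16 bp
  28→38: 10 bp
  38→41: 3 bp
  41→48: 7 bp
  48→61: 13 bp
  61→62: 1 bp
  62→74: 12 bp
  74→76: 2 bp
  76→86: 10 bp
  86→93: 7 bp
  93→122: 29 bp
  122→132: 10 bp
  132→139: 7 bp
  139→151: 12 bp
  151→1 (wrap): 155-151+1 = 5 bp

[1,2,2,3,5,7,7,7,9,10,10,10,12,12,13,16,29]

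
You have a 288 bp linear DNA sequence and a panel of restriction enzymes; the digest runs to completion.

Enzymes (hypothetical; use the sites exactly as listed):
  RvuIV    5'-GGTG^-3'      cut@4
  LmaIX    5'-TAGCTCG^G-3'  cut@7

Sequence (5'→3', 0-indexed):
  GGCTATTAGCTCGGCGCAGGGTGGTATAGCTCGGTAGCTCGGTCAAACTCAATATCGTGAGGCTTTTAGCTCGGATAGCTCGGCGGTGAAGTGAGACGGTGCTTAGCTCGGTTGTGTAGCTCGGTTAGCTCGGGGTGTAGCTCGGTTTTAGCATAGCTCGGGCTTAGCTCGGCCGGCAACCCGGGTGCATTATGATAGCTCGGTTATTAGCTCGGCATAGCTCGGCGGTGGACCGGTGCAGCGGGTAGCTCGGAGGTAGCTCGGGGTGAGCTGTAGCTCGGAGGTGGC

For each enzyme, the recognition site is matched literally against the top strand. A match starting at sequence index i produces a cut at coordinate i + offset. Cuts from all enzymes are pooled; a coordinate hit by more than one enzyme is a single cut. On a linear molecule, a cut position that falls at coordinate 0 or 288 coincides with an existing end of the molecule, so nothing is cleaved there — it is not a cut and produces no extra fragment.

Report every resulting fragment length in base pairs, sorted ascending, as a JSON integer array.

[2,5,5,6,6,6,7,8,8,9,9,9,10,10,10,11,11,12,12,13,13,13,14,15,16,16,32]

Per-enzyme occurrences:
  RvuIV GGTG/4: at [19, 84, 97, 133, 183, 226, 234, 264, 282] ⇒ [23, 88, 101, 137, 187, 230, 238, 268, 286]
  LmaIX TAGCTCGG/7: at [6, 26, 34, 66, 75, 103, 116, 125, 137, 153, 164, 195, 207, 217, 245, 256, 273] ⇒ [13, 33, 41, 73, 82, 110, 123, 132, 144, 160, 171, 202, 214, 224, 252, 263, 280]

All cut coordinates (distinct, sorted): [13, 23, 33, 41, 73, 82, 88, 101, 110, 123, 132, 137, 144, 160, 171, 187, 202, 214, 224, 230, 238, 252, 263, 268, 280, 286]

Fragment lengths:
  [0,13): 13 bp
  [13,23): 10 bp
  [23,33): 10 bp
  [33,41): 8 bp
  [41,73): 32 bp
  [73,82): 9 bp
  [82,88): 6 bp
  [88,101): 13 bp
  [101,110): 9 bp
  [110,123): 13 bp
  [123,132): 9 bp
  [132,137): 5 bp
  [137,144): 7 bp
  [144,160): 16 bp
  [160,171): 11 bp
  [171,187): 16 bp
  [187,202): 15 bp
  [202,214): 12 bp
  [214,224): 10 bp
  [224,230): 6 bp
  [230,238): 8 bp
  [238,252): 14 bp
  [252,263): 11 bp
  [263,268): 5 bp
  [268,280): 12 bp
  [280,286): 6 bp
  [286,288): 2 bp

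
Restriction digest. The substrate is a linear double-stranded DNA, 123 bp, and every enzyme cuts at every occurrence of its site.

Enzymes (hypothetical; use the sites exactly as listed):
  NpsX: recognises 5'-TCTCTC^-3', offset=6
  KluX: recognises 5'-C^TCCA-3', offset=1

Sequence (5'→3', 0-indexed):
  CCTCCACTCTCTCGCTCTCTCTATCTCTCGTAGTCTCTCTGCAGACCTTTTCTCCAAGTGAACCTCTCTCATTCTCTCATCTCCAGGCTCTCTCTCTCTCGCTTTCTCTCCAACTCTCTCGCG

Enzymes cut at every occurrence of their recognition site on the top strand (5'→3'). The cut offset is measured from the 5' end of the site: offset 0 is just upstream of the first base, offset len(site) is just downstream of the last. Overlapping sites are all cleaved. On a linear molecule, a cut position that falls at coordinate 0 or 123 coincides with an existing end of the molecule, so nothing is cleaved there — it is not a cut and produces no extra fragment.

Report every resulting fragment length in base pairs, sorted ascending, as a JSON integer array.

Site scan:
  NpsX TCTCTC/6: at [7, 15, 23, 33, 64, 72, 88, 90, 92, 94, 104, 114] ⇒ [13, 21, 29, 39, 70, 78, 94, 96, 98, 100, 110, 120]
  KluX CTCCA/1: at [1, 51, 80, 107] ⇒ [2, 52, 81, 108]

All cut coordinates (distinct, sorted): [2, 13, 21, 29, 39, 52, 70, 78, 81, 94, 96, 98, 100, 108, 110, 120]

Fragment lengths:
  [0,2): 2 bp
  [2,13): 11 bp
  [13,21): 8 bp
  [21,29): 8 bp
  [29,39): 10 bp
  [39,52): 13 bp
  [52,70): 18 bp
  [70,78): 8 bp
  [78,81): 3 bp
  [81,94): 13 bp
  [94,96): 2 bp
  [96,98): 2 bp
  [98,100): 2 bp
  [100,108): 8 bp
  [108,110): 2 bp
  [110,120): 10 bp
  [120,123): 3 bp

[2,2,2,2,2,3,3,8,8,8,8,10,10,11,13,13,18]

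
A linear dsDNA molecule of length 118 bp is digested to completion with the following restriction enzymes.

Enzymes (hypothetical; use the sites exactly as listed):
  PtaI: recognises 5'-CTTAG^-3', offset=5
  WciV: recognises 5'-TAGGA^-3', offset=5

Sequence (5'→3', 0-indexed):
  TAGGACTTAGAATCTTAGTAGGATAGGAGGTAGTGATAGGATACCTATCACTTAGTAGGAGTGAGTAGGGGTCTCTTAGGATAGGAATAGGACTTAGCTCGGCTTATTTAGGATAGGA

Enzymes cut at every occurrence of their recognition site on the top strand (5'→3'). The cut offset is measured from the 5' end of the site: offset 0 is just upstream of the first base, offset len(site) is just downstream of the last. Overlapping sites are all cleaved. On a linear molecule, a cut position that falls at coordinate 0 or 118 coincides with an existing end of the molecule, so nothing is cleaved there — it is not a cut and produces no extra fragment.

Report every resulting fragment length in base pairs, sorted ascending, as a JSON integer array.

Site scan:
  PtaI CTTAG/5: at [5, 13, 50, 74, 92] ⇒ [10, 18, 55, 79, 97]
  WciV TAGGA/5: at [0, 18, 23, 36, 55, 76, 81, 87, 108, 113] ⇒ [5, 23, 28, 41, 60, 81, 86, 92, 113] (position 118 is a terminus of the linear molecule — no cut)

All cut coordinates (distinct, sorted): [5, 10, 18, 23, 28, 41, 55, 60, 79, 81, 86, 92, 97, 113]

Fragment lengths:
  [0,5): 5 bp
  [5,10): 5 bp
  [10,18): 8 bp
  [18,23): 5 bp
  [23,28): 5 bp
  [28,41): 13 bp
  [41,55): 14 bp
  [55,60): 5 bp
  [60,79): 19 bp
  [79,81): 2 bp
  [81,86): 5 bp
  [86,92): 6 bp
  [92,97): 5 bp
  [97,113): 16 bp
  [113,118): 5 bp

[2,5,5,5,5,5,5,5,5,6,8,13,14,16,19]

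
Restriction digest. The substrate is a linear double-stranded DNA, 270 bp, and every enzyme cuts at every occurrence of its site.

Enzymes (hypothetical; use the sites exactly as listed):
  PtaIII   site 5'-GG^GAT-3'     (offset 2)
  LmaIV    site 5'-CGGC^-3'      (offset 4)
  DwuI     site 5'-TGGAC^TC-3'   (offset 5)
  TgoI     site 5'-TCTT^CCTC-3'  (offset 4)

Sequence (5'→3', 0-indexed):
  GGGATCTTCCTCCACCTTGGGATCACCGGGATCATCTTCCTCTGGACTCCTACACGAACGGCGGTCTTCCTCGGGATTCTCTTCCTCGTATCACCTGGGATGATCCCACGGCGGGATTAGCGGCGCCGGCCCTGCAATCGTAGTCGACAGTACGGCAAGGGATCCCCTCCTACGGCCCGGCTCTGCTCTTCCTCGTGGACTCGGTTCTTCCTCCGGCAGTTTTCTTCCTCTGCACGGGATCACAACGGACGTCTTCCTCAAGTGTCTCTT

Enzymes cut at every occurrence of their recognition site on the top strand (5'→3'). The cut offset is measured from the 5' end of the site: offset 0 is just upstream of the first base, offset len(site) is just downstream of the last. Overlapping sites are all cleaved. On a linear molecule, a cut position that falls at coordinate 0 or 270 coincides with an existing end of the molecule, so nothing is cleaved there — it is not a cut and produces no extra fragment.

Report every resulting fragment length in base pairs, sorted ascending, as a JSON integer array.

[2,2,4,5,6,6,6,6,8,9,9,9,9,9,9,9,10,10,11,12,14,15,15,15,16,18,26]

Per-enzyme occurrences:
  PtaIII (GGGAT, off=2): starts [0, 18, 27, 72, 96, 112, 158, 235] → cuts [2, 20, 29, 74, 98, 114, 160, 237]
  LmaIV (CGGC, off=4): starts [58, 108, 120, 126, 152, 172, 177, 213] → cuts [62, 112, 124, 130, 156, 176, 181, 217]
  DwuI (TGGACTC, off=5): starts [42, 195] → cuts [47, 200]
  TgoI (TCTTCCTC, off=4): starts [4, 34, 64, 79, 186, 205, 222, 251] → cuts [8, 38, 68, 83, 190, 209, 226, 255]

Pooled cuts: [2, 8, 20, 29, 38, 47, 62, 68, 74, 83, 98, 112, 114, 124, 130, 156, 160, 176, 181, 190, 200, 209, 217, 226, 237, 255]

Fragment lengths:
  [0,2): 2 bp
  [2,8): 6 bp
  [8,20): 12 bp
  [20,29): 9 bp
  [29,38): 9 bp
  [38,47): 9 bp
  [47,62): 15 bp
  [62,68): 6 bp
  [68,74): 6 bp
  [74,83): 9 bp
  [83,98): 15 bp
  [98,112): 14 bp
  [112,114): 2 bp
  [114,124): 10 bp
  [124,130): 6 bp
  [130,156): 26 bp
  [156,160): 4 bp
  [160,176): 16 bp
  [176,181): 5 bp
  [181,190): 9 bp
  [190,200): 10 bp
  [200,209): 9 bp
  [209,217): 8 bp
  [217,226): 9 bp
  [226,237): 11 bp
  [237,255): 18 bp
  [255,270): 15 bp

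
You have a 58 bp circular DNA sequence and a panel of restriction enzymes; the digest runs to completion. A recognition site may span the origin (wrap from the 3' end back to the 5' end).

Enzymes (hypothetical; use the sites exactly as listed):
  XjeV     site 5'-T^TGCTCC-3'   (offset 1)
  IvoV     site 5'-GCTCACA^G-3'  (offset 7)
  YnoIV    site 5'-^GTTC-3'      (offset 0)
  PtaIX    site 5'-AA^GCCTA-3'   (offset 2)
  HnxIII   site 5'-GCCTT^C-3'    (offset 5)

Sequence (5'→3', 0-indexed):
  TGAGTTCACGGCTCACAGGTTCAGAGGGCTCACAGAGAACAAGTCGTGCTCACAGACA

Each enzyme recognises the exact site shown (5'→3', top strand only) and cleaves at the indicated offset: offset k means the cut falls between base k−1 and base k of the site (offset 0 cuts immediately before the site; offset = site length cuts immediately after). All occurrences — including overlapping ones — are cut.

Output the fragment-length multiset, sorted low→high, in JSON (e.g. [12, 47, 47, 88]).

Per-enzyme occurrences:
  XjeV (TTGCTCC, off=1): no sites
  IvoV (GCTCACAG, off=7): starts [10, 27, 47] → cuts [17, 34, 54]
  YnoIV (GTTC, off=0): starts [3, 18] → cuts [3, 18]
  PtaIX (AAGCCTA, off=2): no sites
  HnxIII (GCCTTC, off=5): no sites

Pooled cuts: [3, 17, 18, 34, 54]

Fragment lengths:
  3→17: 14 bp
  17→18: 1 bp
  18→34: 16 bp
  34→54: 20 bp
  54→3 (wrap): 58-54+3 = 7 bp

[1,7,14,16,20]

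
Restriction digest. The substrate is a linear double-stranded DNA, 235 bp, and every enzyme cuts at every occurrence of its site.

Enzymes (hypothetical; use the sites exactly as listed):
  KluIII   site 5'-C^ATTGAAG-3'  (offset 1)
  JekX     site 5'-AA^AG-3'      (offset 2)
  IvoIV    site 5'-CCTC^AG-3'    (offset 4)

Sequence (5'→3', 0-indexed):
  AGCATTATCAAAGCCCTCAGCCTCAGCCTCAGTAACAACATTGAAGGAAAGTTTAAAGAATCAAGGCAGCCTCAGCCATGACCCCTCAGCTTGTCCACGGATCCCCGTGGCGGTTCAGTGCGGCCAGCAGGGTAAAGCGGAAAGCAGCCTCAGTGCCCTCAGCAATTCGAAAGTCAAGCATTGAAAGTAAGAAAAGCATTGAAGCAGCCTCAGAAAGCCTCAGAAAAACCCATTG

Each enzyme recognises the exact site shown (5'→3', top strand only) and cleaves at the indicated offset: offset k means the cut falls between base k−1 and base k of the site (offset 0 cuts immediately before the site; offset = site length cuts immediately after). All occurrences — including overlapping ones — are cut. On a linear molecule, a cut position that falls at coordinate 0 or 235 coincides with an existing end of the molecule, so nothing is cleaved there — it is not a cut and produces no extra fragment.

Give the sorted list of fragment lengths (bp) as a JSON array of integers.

[3,4,6,6,6,7,7,7,9,9,9,9,10,11,11,14,14,14,14,17,48]

Site scan:
  KluIII (CATTGAAG, off=1): starts [38, 196] → cuts [39, 197]
  JekX (AAAG, off=2): starts [9, 47, 54, 133, 140, 169, 183, 192, 213] → cuts [11, 49, 56, 135, 142, 171, 185, 194, 215]
  IvoIV (CCTCAG, off=4): starts [14, 20, 26, 69, 83, 147, 156, 207, 217] → cuts [18, 24, 30, 73, 87, 151, 160, 211, 221]

All cut coordinates (distinct, sorted): [11, 18, 24, 30, 39, 49, 56, 73, 87, 135, 142, 151, 160, 171, 185, 194, 197, 211, 215, 221]

Fragment lengths:
  [0,11): 11 bp
  [11,18): 7 bp
  [18,24): 6 bp
  [24,30): 6 bp
  [30,39): 9 bp
  [39,49): 10 bp
  [49,56): 7 bp
  [56,73): 17 bp
  [73,87): 14 bp
  [87,135): 48 bp
  [135,142): 7 bp
  [142,151): 9 bp
  [151,160): 9 bp
  [160,171): 11 bp
  [171,185): 14 bp
  [185,194): 9 bp
  [194,197): 3 bp
  [197,211): 14 bp
  [211,215): 4 bp
  [215,221): 6 bp
  [221,235): 14 bp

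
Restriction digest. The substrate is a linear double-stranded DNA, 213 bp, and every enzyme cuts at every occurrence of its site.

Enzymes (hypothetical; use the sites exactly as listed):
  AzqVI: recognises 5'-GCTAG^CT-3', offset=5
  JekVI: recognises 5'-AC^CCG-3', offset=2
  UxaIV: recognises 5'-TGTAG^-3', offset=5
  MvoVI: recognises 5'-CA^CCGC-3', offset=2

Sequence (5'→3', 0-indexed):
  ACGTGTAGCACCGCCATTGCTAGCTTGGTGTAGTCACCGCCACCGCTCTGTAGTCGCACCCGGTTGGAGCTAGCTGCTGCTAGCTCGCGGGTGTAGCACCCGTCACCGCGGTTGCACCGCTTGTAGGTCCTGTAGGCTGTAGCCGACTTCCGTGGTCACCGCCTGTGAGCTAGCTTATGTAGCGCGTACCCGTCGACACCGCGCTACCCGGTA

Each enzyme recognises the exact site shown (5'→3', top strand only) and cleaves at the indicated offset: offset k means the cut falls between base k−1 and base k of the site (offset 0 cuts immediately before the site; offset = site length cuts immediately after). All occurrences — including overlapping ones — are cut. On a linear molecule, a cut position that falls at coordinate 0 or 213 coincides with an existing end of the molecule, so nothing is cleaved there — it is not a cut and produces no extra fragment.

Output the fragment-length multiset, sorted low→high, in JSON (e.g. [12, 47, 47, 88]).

Per-enzyme occurrences:
  AzqVI (GCTAGCT, off=5): starts [18, 68, 78, 168] → cuts [23, 73, 83, 173]
  JekVI (ACCCG, off=2): starts [57, 97, 187, 205] → cuts [59, 99, 189, 207]
  UxaIV (TGTAG, off=5): starts [3, 28, 48, 91, 121, 130, 137, 177] → cuts [8, 33, 53, 96, 126, 135, 142, 182]
  MvoVI (CACCGC, off=2): starts [8, 34, 40, 103, 114, 156, 196] → cuts [10, 36, 42, 105, 116, 158, 198]

Pooled cuts: [8, 10, 23, 33, 36, 42, 53, 59, 73, 83, 96, 99, 105, 116, 126, 135, 142, 158, 173, 182, 189, 198, 207]

Fragments:
  [0,8): 8 bp
  [8,10): 2 bp
  [10,23): 13 bp
  [23,33): 10 bp
  [33,36): 3 bp
  [36,42): 6 bp
  [42,53): 11 bp
  [53,59): 6 bp
  [59,73): 14 bp
  [73,83): 10 bp
  [83,96): 13 bp
  [96,99): 3 bp
  [99,105): 6 bp
  [105,116): 11 bp
  [116,126): 10 bp
  [126,135): 9 bp
  [135,142): 7 bp
  [142,158): 16 bp
  [158,173): 15 bp
  [173,182): 9 bp
  [182,189): 7 bp
  [189,198): 9 bp
  [198,207): 9 bp
  [207,213): 6 bp

[2,3,3,6,6,6,6,7,7,8,9,9,9,9,10,10,10,11,11,13,13,14,15,16]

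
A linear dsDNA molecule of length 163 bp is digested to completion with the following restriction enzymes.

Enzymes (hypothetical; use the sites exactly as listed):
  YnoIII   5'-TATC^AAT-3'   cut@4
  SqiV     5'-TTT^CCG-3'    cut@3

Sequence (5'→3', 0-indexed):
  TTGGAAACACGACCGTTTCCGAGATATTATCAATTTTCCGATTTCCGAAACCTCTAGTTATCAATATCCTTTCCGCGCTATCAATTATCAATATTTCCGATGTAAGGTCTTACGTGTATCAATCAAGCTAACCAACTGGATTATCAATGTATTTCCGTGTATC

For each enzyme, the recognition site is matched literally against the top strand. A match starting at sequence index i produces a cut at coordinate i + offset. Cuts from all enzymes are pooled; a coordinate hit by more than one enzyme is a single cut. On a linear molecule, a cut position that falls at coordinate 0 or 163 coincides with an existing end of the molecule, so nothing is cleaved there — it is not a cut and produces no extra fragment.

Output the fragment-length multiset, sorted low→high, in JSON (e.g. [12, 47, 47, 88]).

Per-enzyme occurrences:
  YnoIII (TATCAAT, off=4): starts [27, 58, 78, 85, 116, 141] → cuts [31, 62, 82, 89, 120, 145]
  SqiV (TTTCCG, off=3): starts [15, 34, 41, 69, 93, 151] → cuts [18, 37, 44, 72, 96, 154]

Pooled cuts: [18, 31, 37, 44, 62, 72, 82, 89, 96, 120, 145, 154]

Fragments:
  [0,18): 18 bp
  [18,31): 13 bp
  [31,37): 6 bp
  [37,44): 7 bp
  [44,62): 18 bp
  [62,72): 10 bp
  [72,82): 10 bp
  [82,89): 7 bp
  [89,96): 7 bp
  [96,120): 24 bp
  [120,145): 25 bp
  [145,154): 9 bp
  [154,163): 9 bp

[6,7,7,7,9,9,10,10,13,18,18,24,25]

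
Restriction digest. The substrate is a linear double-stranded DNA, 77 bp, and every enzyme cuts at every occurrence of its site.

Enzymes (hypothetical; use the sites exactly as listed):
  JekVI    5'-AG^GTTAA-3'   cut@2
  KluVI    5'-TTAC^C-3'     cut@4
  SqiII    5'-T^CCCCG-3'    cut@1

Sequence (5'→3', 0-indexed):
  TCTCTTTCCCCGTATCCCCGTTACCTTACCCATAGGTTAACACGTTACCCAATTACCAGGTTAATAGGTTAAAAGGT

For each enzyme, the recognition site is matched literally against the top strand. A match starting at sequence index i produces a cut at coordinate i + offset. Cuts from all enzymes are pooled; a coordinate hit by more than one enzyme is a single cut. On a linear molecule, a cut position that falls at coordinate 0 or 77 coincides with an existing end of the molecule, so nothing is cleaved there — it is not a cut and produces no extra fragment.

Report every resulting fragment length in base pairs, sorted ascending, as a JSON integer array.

[3,5,6,7,8,8,8,9,10,13]

Per-enzyme occurrences:
  JekVI AGGTTAA/2: at [33, 57, 65] ⇒ [35, 59, 67]
  KluVI TTACC/4: at [20, 25, 44, 52] ⇒ [24, 29, 48, 56]
  SqiII TCCCCG/1: at [6, 14] ⇒ [7, 15]

All cut coordinates (distinct, sorted): [7, 15, 24, 29, 35, 48, 56, 59, 67]

Fragments:
  [0,7): 7 bp
  [7,15): 8 bp
  [15,24): 9 bp
  [24,29): 5 bp
  [29,35): 6 bp
  [35,48): 13 bp
  [48,56): 8 bp
  [56,59): 3 bp
  [59,67): 8 bp
  [67,77): 10 bp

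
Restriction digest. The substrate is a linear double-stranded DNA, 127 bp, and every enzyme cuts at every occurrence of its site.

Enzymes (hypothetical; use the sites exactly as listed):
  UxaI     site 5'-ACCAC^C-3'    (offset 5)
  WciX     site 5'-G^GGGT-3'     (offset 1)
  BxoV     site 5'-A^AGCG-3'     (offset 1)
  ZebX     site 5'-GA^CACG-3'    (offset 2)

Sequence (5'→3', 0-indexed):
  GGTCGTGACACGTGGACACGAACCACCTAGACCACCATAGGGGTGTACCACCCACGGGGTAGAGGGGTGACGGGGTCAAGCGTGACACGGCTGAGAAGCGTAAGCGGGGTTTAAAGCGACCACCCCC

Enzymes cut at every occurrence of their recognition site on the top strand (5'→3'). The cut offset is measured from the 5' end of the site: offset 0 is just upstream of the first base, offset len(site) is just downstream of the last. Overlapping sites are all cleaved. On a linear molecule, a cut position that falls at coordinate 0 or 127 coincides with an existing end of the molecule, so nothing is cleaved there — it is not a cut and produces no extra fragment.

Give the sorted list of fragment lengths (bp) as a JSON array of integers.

[4,4,5,5,6,6,7,8,8,8,8,8,9,9,10,11,11]

Site scan:
  UxaI (ACCACC, off=5): starts [21, 30, 46, 118] → cuts [26, 35, 51, 123]
  WciX (GGGGT, off=1): starts [39, 55, 63, 71, 105] → cuts [40, 56, 64, 72, 106]
  BxoV (AAGCG, off=1): starts [77, 95, 101, 113] → cuts [78, 96, 102, 114]
  ZebX (GACACG, off=2): starts [6, 14, 83] → cuts [8, 16, 85]

All cut coordinates (distinct, sorted): [8, 16, 26, 35, 40, 51, 56, 64, 72, 78, 85, 96, 102, 106, 114, 123]

Fragments:
  [0,8): 8 bp
  [8,16): 8 bp
  [16,26): 10 bp
  [26,35): 9 bp
  [35,40): 5 bp
  [40,51): 11 bp
  [51,56): 5 bp
  [56,64): 8 bp
  [64,72): 8 bp
  [72,78): 6 bp
  [78,85): 7 bp
  [85,96): 11 bp
  [96,102): 6 bp
  [102,106): 4 bp
  [106,114): 8 bp
  [114,123): 9 bp
  [123,127): 4 bp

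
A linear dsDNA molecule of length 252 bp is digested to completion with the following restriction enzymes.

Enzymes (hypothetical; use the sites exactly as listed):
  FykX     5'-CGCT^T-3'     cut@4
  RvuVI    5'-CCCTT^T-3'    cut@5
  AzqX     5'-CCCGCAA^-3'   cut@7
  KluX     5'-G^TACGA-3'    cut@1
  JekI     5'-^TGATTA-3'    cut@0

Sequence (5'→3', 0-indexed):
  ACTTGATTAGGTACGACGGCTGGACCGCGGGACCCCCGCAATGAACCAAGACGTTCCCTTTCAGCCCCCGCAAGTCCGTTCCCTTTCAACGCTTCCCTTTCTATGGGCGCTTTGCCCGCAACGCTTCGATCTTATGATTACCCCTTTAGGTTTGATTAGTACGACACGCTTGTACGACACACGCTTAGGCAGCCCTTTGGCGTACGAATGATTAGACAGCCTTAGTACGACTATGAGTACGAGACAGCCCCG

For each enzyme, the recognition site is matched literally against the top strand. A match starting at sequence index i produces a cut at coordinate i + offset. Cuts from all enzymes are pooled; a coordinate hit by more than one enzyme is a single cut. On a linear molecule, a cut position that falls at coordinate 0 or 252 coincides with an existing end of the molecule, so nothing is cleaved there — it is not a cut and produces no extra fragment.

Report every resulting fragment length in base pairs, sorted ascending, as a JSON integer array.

[2,3,4,5,6,6,6,7,8,8,9,10,11,12,12,12,12,12,13,13,15,17,19,30]

Scan for sites:
  FykX CGCTT/4: at [89, 107, 121, 166, 181] ⇒ [93, 111, 125, 170, 185]
  RvuVI CCCTTT/5: at [55, 80, 94, 141, 192] ⇒ [60, 85, 99, 146, 197]
  AzqX CCCGCAA/7: at [34, 66, 114] ⇒ [41, 73, 121]
  KluX GTACGA/1: at [10, 158, 171, 201, 224, 236] ⇒ [11, 159, 172, 202, 225, 237]
  JekI TGATTA/0: at [3, 134, 152, 208] ⇒ [3, 134, 152, 208]

Pooled cuts: [3, 11, 41, 60, 73, 85, 93, 99, 111, 121, 125, 134, 146, 152, 159, 170, 172, 185, 197, 202, 208, 225, 237]

Fragment lengths:
  [0,3): 3 bp
  [3,11): 8 bp
  [11,41): 30 bp
  [41,60): 19 bp
  [60,73): 13 bp
  [73,85): 12 bp
  [85,93): 8 bp
  [93,99): 6 bp
  [99,111): 12 bp
  [111,121): 10 bp
  [121,125): 4 bp
  [125,134): 9 bp
  [134,146): 12 bp
  [146,152): 6 bp
  [152,159): 7 bp
  [159,170): 11 bp
  [170,172): 2 bp
  [172,185): 13 bp
  [185,197): 12 bp
  [197,202): 5 bp
  [202,208): 6 bp
  [208,225): 17 bp
  [225,237): 12 bp
  [237,252): 15 bp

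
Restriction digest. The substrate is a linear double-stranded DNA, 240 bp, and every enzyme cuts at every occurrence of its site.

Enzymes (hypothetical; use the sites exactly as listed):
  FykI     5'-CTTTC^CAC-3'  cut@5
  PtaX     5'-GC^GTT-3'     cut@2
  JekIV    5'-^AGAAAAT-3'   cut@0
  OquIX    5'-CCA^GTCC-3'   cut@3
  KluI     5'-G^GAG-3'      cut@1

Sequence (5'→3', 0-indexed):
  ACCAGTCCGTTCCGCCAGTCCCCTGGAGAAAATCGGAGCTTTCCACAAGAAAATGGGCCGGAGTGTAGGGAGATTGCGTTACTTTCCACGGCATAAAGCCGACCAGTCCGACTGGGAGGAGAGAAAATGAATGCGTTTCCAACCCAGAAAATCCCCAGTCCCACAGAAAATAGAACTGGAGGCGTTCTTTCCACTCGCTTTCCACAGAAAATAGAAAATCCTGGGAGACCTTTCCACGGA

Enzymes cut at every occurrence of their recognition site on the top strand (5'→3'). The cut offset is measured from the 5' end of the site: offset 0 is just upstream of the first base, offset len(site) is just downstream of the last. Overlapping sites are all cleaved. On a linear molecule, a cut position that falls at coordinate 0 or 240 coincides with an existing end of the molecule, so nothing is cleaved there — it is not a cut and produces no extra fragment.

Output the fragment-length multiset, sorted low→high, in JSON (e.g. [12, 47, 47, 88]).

Site scan:
  FykI (CTTTCCAC, off=5): starts [38, 81, 186, 197, 229] → cuts [43, 86, 191, 202, 234]
  PtaX (GCGTT, off=2): starts [75, 132, 181] → cuts [77, 134, 183]
  JekIV (AGAAAAT, off=0): starts [26, 47, 121, 145, 164, 205, 212] → cuts [26, 47, 121, 145, 164, 205, 212]
  OquIX (CCAGTCC, off=3): starts [1, 14, 102, 154] → cuts [4, 17, 105, 157]
  KluI (GGAG, off=1): starts [24, 34, 59, 68, 114, 117, 177, 223] → cuts [25, 35, 60, 69, 115, 118, 178, 224]

Pooled cuts: [4, 17, 25, 26, 35, 43, 47, 60, 69, 77, 86, 105, 115, 118, 121, 134, 145, 157, 164, 178, 183, 191, 202, 205, 212, 224, 234]

Fragments:
  [0,4): 4 bp
  [4,17): 13 bp
  [17,25): 8 bp
  [25,26): 1 bp
  [26,35): 9 bp
  [35,43): 8 bp
  [43,47): 4 bp
  [47,60): 13 bp
  [60,69): 9 bp
  [69,77): 8 bp
  [77,86): 9 bp
  [86,105): 19 bp
  [105,115): 10 bp
  [115,118): 3 bp
  [118,121): 3 bp
  [121,134): 13 bp
  [134,145): 11 bp
  [145,157): 12 bp
  [157,164): 7 bp
  [164,178): 14 bp
  [178,183): 5 bp
  [183,191): 8 bp
  [191,202): 11 bp
  [202,205): 3 bp
  [205,212): 7 bp
  [212,224): 12 bp
  [224,234): 10 bp
  [234,240): 6 bp

[1,3,3,3,4,4,5,6,7,7,8,8,8,8,9,9,9,10,10,11,11,12,12,13,13,13,14,19]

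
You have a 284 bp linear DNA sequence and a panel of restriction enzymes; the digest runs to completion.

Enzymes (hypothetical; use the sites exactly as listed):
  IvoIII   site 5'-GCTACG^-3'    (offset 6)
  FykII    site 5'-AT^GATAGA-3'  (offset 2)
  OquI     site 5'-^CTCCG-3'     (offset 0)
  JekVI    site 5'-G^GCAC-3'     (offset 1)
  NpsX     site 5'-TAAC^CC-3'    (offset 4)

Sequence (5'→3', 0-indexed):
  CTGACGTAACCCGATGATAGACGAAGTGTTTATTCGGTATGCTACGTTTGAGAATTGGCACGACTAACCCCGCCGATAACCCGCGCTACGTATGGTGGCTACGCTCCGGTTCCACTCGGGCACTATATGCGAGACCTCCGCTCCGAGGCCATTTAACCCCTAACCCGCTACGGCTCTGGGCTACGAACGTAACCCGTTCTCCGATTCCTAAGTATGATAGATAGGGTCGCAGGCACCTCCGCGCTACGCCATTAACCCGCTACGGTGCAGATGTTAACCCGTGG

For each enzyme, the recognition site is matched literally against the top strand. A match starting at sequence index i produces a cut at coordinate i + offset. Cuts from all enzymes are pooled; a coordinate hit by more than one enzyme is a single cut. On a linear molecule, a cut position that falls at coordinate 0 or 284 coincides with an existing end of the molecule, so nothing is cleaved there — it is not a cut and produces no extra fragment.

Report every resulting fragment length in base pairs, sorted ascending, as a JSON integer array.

[4,5,5,5,6,7,8,8,8,8,10,10,11,11,12,12,13,13,14,16,16,17,17,17,31]

Per-enzyme occurrences:
  IvoIII GCTACG/6: at [40, 84, 97, 166, 179, 242, 258] ⇒ [46, 90, 103, 172, 185, 248, 264]
  FykII ATGATAGA/2: at [13, 213] ⇒ [15, 215]
  OquI CTCCG/0: at [103, 135, 140, 198, 236] ⇒ [103, 135, 140, 198, 236]
  JekVI GGCAC/1: at [56, 118, 231] ⇒ [57, 119, 232]
  NpsX TAACCC/4: at [6, 64, 76, 153, 160, 189, 252, 274] ⇒ [10, 68, 80, 157, 164, 193, 256, 278]

Pooled cuts: [10, 15, 46, 57, 68, 80, 90, 103, 119, 135, 140, 157, 164, 172, 185, 193, 198, 215, 232, 236, 248, 256, 264, 278]

Fragments:
  [0,10): 10 bp
  [10,15): 5 bp
  [15,46): 31 bp
  [46,57): 11 bp
  [57,68): 11 bp
  [68,80): 12 bp
  [80,90): 10 bp
  [90,103): 13 bp
  [103,119): 16 bp
  [119,135): 16 bp
  [135,140): 5 bp
  [140,157): 17 bp
  [157,164): 7 bp
  [164,172): 8 bp
  [172,185): 13 bp
  [185,193): 8 bp
  [193,198): 5 bp
  [198,215): 17 bp
  [215,232): 17 bp
  [232,236): 4 bp
  [236,248): 12 bp
  [248,256): 8 bp
  [256,264): 8 bp
  [264,278): 14 bp
  [278,284): 6 bp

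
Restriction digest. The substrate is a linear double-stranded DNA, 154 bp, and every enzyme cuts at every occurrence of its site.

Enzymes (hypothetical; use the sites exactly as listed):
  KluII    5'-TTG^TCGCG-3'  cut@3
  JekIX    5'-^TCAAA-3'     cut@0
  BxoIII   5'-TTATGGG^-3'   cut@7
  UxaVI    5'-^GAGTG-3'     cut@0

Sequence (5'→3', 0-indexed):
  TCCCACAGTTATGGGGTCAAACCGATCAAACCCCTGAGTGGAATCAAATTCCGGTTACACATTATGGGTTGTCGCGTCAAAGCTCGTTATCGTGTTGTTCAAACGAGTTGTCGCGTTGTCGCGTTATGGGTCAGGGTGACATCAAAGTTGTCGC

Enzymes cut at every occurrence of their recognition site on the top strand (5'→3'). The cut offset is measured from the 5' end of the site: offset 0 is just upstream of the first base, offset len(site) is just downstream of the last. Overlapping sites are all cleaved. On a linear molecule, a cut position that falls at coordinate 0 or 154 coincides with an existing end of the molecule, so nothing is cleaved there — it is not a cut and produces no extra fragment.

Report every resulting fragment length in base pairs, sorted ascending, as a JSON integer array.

[1,3,5,8,8,9,10,11,12,12,13,15,22,25]

Scan for sites:
  KluII TTGTCGCG/3: at [68, 107, 115] ⇒ [71, 110, 118]
  JekIX TCAAA/0: at [16, 25, 43, 76, 98, 141] ⇒ [16, 25, 43, 76, 98, 141]
  BxoIII TTATGGG/7: at [8, 61, 123] ⇒ [15, 68, 130]
  UxaVI GAGTG/0: at [35] ⇒ [35]

All cut coordinates (distinct, sorted): [15, 16, 25, 35, 43, 68, 71, 76, 98, 110, 118, 130, 141]

Fragment lengths:
  [0,15): 15 bp
  [15,16): 1 bp
  [16,25): 9 bp
  [25,35): 10 bp
  [35,43): 8 bp
  [43,68): 25 bp
  [68,71): 3 bp
  [71,76): 5 bp
  [76,98): 22 bp
  [98,110): 12 bp
  [110,118): 8 bp
  [118,130): 12 bp
  [130,141): 11 bp
  [141,154): 13 bp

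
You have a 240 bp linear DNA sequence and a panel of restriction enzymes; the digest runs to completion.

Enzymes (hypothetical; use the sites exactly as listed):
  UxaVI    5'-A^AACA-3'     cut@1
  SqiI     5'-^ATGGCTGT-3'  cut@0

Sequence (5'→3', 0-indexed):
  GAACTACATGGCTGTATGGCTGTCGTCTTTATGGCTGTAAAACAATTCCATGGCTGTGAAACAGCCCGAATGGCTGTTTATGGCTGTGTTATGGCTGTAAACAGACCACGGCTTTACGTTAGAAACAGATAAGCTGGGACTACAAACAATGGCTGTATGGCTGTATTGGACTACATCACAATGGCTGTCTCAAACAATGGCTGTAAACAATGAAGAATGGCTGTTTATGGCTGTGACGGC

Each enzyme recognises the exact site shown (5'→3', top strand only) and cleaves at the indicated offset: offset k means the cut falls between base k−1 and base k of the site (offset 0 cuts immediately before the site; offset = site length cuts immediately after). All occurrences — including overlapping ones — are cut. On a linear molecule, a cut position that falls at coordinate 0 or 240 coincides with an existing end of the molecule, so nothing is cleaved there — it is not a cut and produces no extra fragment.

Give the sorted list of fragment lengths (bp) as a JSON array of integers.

Per-enzyme occurrences:
  UxaVI AAACA/1: at [39, 58, 98, 122, 143, 191, 204] ⇒ [40, 59, 99, 123, 144, 192, 205]
  SqiI ATGGCTGT/0: at [7, 15, 30, 49, 69, 79, 90, 148, 156, 180, 196, 216, 226] ⇒ [7, 15, 30, 49, 69, 79, 90, 148, 156, 180, 196, 216, 226]

All cut coordinates (distinct, sorted): [7, 15, 30, 40, 49, 59, 69, 79, 90, 99, 123, 144, 148, 156, 180, 192, 196, 205, 216, 226]

Fragment lengths:
  [0,7): 7 bp
  [7,15): 8 bp
  [15,30): 15 bp
  [30,40): 10 bp
  [40,49): 9 bp
  [49,59): 10 bp
  [59,69): 10 bp
  [69,79): 10 bp
  [79,90): 11 bp
  [90,99): 9 bp
  [99,123): 24 bp
  [123,144): 21 bp
  [144,148): 4 bp
  [148,156): 8 bp
  [156,180): 24 bp
  [180,192): 12 bp
  [192,196): 4 bp
  [196,205): 9 bp
  [205,216): 11 bp
  [216,226): 10 bp
  [226,240): 14 bp

[4,4,7,8,8,9,9,9,10,10,10,10,10,11,11,12,14,15,21,24,24]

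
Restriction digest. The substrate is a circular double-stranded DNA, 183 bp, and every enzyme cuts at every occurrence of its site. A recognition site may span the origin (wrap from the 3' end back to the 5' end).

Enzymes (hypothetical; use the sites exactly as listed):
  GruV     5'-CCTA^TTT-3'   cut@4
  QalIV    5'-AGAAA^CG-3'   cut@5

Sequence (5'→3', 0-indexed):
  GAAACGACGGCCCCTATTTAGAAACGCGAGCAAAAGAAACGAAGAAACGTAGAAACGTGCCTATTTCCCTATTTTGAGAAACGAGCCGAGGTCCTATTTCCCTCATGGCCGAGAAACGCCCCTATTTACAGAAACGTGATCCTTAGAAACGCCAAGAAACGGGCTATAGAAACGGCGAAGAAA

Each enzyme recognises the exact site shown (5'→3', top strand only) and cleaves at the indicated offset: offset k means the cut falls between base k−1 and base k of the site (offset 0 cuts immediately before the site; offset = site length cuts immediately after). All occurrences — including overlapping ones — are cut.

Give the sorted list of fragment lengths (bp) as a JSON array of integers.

Scan for sites:
  GruV CCTATTT/4: at [12, 59, 67, 92, 120] ⇒ [16, 63, 71, 96, 124]
  QalIV AGAAACG/5: at [19, 34, 42, 50, 76, 111, 129, 144, 154, 167, 182] ⇒ [4, 24, 39, 47, 55, 81, 116, 134, 149, 159, 172]

All cut coordinates (distinct, sorted): [4, 16, 24, 39, 47, 55, 63, 71, 81, 96, 116, 124, 134, 149, 159, 172]

Fragment lengths:
  4→16: 12 bp
  16→24: 8 bp
  24→39: 15 bp
  39→47: 8 bp
  47→55: 8 bp
  55→63: 8 bp
  63→71: 8 bp
  71→81: 10 bp
  81→96: 15 bp
  96→116: 20 bp
  116→124: 8 bp
  124→134: 10 bp
  134→149: 15 bp
  149→159: 10 bp
  159→172: 13 bp
  172→4 (wrap): 183-172+4 = 15 bp

[8,8,8,8,8,8,10,10,10,12,13,15,15,15,15,20]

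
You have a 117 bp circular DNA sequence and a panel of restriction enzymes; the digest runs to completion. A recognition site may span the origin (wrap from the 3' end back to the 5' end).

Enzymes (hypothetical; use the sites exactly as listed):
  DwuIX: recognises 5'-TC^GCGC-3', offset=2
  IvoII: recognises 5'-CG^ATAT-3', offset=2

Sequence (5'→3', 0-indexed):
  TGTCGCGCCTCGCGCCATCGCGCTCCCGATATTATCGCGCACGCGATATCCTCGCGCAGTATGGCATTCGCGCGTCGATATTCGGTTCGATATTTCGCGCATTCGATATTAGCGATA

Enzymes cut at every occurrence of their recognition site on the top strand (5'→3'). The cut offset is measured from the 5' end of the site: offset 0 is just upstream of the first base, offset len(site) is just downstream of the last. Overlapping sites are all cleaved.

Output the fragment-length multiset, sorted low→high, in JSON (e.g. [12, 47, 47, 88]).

[7,7,7,8,8,8,8,9,9,9,9,12,16]

Per-enzyme occurrences:
  DwuIX (TCGCGC, off=2): starts [2, 9, 17, 34, 51, 67, 94] → cuts [4, 11, 19, 36, 53, 69, 96]
  IvoII (CGATAT, off=2): starts [26, 43, 75, 87, 103, 112] → cuts [28, 45, 77, 89, 105, 114]

Pooled cuts: [4, 11, 19, 28, 36, 45, 53, 69, 77, 89, 96, 105, 114]

Fragments:
  4→11: 7 bp
  11→19: 8 bp
  19→28: 9 bp
  28→36: 8 bp
  36→45: 9 bp
  45→53: 8 bp
  53→69: 16 bp
  69→77: 8 bp
  77→89: 12 bp
  89→96: 7 bp
  96→105: 9 bp
  105→114: 9 bp
  114→4 (wrap): 117-114+4 = 7 bp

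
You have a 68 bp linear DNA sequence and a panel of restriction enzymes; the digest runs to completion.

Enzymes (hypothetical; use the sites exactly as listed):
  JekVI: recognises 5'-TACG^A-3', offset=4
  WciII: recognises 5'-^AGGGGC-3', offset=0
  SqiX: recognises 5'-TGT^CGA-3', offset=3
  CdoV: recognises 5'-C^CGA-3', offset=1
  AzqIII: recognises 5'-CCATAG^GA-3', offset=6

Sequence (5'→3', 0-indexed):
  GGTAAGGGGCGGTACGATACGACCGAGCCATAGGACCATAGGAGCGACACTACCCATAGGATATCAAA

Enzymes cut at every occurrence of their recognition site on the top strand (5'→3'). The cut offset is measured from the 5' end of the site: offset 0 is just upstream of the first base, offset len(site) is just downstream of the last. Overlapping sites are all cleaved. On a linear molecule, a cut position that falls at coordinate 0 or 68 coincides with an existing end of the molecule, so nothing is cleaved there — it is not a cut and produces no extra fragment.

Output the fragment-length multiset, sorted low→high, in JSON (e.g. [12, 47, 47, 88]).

Per-enzyme occurrences:
  JekVI (TACGA, off=4): starts [12, 17] → cuts [16, 21]
  WciII (AGGGGC, off=0): starts [4] → cuts [4]
  SqiX (TGTCGA, off=3): no sites
  CdoV (CCGA, off=1): starts [22] → cuts [23]
  AzqIII (CCATAGGA, off=6): starts [27, 35, 53] → cuts [33, 41, 59]

All cut coordinates (distinct, sorted): [4, 16, 21, 23, 33, 41, 59]

Fragments:
  [0,4): 4 bp
  [4,16): 12 bp
  [16,21): 5 bp
  [21,23): 2 bp
  [23,33): 10 bp
  [33,41): 8 bp
  [41,59): 18 bp
  [59,68): 9 bp

[2,4,5,8,9,10,12,18]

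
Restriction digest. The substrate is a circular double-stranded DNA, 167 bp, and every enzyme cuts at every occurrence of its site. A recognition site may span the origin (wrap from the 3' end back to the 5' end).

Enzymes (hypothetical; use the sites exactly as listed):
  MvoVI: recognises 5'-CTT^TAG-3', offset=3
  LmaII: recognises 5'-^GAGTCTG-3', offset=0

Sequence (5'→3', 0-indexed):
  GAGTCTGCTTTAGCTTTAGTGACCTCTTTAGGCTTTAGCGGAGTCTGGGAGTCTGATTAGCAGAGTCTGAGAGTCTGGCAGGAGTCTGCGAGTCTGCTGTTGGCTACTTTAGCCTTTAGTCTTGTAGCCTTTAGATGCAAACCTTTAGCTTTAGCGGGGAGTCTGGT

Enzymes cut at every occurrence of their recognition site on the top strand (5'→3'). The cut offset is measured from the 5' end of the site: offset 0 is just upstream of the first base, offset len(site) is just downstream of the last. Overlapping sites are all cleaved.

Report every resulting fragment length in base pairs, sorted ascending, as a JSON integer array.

Scan for sites:
  MvoVI (CTTTAG, off=3): starts [7, 13, 25, 32, 106, 113, 128, 142, 148] → cuts [10, 16, 28, 35, 109, 116, 131, 145, 151]
  LmaII (GAGTCTG, off=0): starts [0, 40, 48, 62, 70, 81, 89, 158] → cuts [0, 40, 48, 62, 70, 81, 89, 158]

All cut coordinates (distinct, sorted): [0, 10, 16, 28, 35, 40, 48, 62, 70, 81, 89, 109, 116, 131, 145, 151, 158]

Fragments:
  0→10: 10 bp
  10→16: 6 bp
  16→28: 12 bp
  28→35: 7 bp
  35→40: 5 bp
  40→48: 8 bp
  48→62: 14 bp
  62→70: 8 bp
  70→81: 11 bp
  81→89: 8 bp
  89→109: 20 bp
  109→116: 7 bp
  116→131: 15 bp
  131→145: 14 bp
  145→151: 6 bp
  151→158: 7 bp
  158→0 (wrap): 167-158+0 = 9 bp

[5,6,6,7,7,7,8,8,8,9,10,11,12,14,14,15,20]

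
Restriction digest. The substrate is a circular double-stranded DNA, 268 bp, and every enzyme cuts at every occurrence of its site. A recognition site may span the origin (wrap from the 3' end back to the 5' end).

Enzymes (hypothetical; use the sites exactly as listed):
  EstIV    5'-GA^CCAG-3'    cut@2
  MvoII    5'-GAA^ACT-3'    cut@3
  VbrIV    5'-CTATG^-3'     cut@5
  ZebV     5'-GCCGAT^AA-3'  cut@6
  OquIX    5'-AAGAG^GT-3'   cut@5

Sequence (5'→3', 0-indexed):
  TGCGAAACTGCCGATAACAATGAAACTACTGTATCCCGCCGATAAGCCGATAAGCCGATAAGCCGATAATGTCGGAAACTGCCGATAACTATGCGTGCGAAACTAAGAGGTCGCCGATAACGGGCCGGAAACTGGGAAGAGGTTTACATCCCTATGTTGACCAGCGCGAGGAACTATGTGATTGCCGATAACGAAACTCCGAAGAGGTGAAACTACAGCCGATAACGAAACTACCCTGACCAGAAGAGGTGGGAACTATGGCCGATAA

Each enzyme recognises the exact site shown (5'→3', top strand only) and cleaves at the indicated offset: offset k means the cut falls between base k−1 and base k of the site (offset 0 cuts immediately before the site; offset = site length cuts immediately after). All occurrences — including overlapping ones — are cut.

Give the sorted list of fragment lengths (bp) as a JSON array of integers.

Site scan:
  EstIV GACCAG/2: at [158, 237] ⇒ [160, 239]
  MvoII GAAACT/3: at [3, 21, 74, 98, 127, 192, 208, 226] ⇒ [6, 24, 77, 101, 130, 195, 211, 229]
  VbrIV CTATG/5: at [88, 151, 173, 255] ⇒ [93, 156, 178, 260]
  ZebV GCCGATAA/6: at [9, 37, 45, 53, 61, 80, 112, 183, 217, 260] ⇒ [15, 43, 51, 59, 67, 86, 118, 189, 223, 266]
  OquIX AAGAGGT/5: at [104, 136, 201, 243] ⇒ [109, 141, 206, 248]

Pooled cuts: [6, 15, 24, 43, 51, 59, 67, 77, 86, 93, 101, 109, 118, 130, 141, 156, 160, 178, 189, 195, 206, 211, 223, 229, 239, 248, 260, 266]

Fragments:
  6→15: 9 bp
  15→24: 9 bp
  24→43: 19 bp
  43→51: 8 bp
  51→59: 8 bp
  59→67: 8 bp
  67→77: 10 bp
  77→86: 9 bp
  86→93: 7 bp
  93→101: 8 bp
  101→109: 8 bp
  109→118: 9 bp
  118→130: 12 bp
  130→141: 11 bp
  141→156: 15 bp
  156→160: 4 bp
  160→178: 18 bp
  178→189: 11 bp
  189→195: 6 bp
  195→206: 11 bp
  206→211: 5 bp
  211→223: 12 bp
  223→229: 6 bp
  229→239: 10 bp
  239→248: 9 bp
  248→260: 12 bp
  260→266: 6 bp
  266→6 (wrap): 268-266+6 = 8 bp

[4,5,6,6,6,7,8,8,8,8,8,8,9,9,9,9,9,10,10,11,11,11,12,12,12,15,18,19]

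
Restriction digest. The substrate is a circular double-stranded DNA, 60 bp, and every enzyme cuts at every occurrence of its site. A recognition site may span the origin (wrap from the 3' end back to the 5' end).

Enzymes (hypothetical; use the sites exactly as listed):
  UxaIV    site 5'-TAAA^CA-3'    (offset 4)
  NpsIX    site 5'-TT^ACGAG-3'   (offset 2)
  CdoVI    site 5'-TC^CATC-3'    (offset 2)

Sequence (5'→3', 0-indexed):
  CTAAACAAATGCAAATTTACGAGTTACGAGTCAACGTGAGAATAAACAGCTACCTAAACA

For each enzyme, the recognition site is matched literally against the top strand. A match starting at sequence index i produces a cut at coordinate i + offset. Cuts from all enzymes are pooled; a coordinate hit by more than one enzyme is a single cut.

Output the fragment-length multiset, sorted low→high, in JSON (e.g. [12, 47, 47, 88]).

Scan for sites:
  UxaIV (TAAACA, off=4): starts [1, 42, 54] → cuts [5, 46, 58]
  NpsIX (TTACGAG, off=2): starts [16, 23] → cuts [18, 25]
  CdoVI (TCCATC, off=2): no sites

Pooled cuts: [5, 18, 25, 46, 58]

Fragments:
  5→18: 13 bp
  18→25: 7 bp
  25→46: 21 bp
  46→58: 12 bp
  58→5 (wrap): 60-58+5 = 7 bp

[7,7,12,13,21]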